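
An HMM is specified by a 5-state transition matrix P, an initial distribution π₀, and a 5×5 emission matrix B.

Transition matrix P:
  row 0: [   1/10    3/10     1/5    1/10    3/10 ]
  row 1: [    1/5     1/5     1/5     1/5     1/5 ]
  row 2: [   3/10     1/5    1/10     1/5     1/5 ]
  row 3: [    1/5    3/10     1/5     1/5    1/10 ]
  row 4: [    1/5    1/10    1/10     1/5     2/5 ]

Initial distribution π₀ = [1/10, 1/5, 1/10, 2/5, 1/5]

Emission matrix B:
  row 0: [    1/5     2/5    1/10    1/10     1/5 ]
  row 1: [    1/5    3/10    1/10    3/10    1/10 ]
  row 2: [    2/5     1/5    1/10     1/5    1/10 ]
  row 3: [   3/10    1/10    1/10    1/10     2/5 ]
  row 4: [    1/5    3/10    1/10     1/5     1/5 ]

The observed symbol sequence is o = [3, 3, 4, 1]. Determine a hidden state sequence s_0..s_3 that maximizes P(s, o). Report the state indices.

t=0: δ = [1.000e-02, 6.000e-02, 2.000e-02, 4.000e-02, 4.000e-02]  (obs o_0=3)
t=1: δ = [1.200e-03, 3.600e-03, 2.400e-03, 1.200e-03, 3.200e-03]  ψ = [1, 1, 1, 1, 4]  (obs o_1=3)
t=2: δ = [1.440e-04, 7.200e-05, 7.200e-05, 2.880e-04, 2.560e-04]  ψ = [1, 1, 1, 1, 4]  (obs o_2=4)
t=3: δ = [2.304e-05, 2.592e-05, 1.152e-05, 5.760e-06, 3.072e-05]  ψ = [3, 3, 3, 3, 4]  (obs o_3=1)
backtrack: best end state = 4; path = [4, 4, 4, 4]

path = [4, 4, 4, 4]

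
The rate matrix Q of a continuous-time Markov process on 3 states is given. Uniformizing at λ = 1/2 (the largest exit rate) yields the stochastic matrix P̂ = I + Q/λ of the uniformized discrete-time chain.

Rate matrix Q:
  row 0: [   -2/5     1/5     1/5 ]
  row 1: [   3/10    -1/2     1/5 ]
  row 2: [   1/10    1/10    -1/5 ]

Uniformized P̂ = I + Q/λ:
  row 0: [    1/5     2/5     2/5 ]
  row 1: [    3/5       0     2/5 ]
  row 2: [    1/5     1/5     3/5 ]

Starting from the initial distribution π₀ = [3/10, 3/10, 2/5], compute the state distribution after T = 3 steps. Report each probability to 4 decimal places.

t=0: π = [0.3000, 0.3000, 0.4000]
t=1: π = [0.3200, 0.2000, 0.4800]
t=2: π = [0.2800, 0.2240, 0.4960]
t=3: π = [0.2896, 0.2112, 0.4992]

π = [0.2896, 0.2112, 0.4992]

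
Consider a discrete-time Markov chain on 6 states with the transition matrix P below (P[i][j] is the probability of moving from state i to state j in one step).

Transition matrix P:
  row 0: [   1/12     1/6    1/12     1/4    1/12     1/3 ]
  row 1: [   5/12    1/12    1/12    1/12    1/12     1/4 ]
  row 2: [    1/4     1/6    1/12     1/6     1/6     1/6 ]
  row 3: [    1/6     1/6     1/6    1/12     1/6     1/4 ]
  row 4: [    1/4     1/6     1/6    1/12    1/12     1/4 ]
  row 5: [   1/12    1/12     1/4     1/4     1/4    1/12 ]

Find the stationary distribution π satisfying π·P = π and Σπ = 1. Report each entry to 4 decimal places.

π = [0.1911, 0.1371, 0.1453, 0.1636, 0.1453, 0.2176]

Balance equations π_j = Σ_i π_i·P[i][j]:
  π_0 = 1/12·π_0 + 5/12·π_1 + 1/4·π_2 + 1/6·π_3 + 1/4·π_4 + 1/12·π_5
  π_1 = 1/6·π_0 + 1/12·π_1 + 1/6·π_2 + 1/6·π_3 + 1/6·π_4 + 1/12·π_5
  π_2 = 1/12·π_0 + 1/12·π_1 + 1/12·π_2 + 1/6·π_3 + 1/6·π_4 + 1/4·π_5
  π_3 = 1/4·π_0 + 1/12·π_1 + 1/6·π_2 + 1/12·π_3 + 1/12·π_4 + 1/4·π_5
  π_4 = 1/12·π_0 + 1/12·π_1 + 1/6·π_2 + 1/6·π_3 + 1/12·π_4 + 1/4·π_5
  normalize: π_0 + π_1 + π_2 + π_3 + π_4 + π_5 = 1
Solving the linear system gives exactly π = [43/225, 617/4500, 109/750, 184/1125, 109/750, 979/4500].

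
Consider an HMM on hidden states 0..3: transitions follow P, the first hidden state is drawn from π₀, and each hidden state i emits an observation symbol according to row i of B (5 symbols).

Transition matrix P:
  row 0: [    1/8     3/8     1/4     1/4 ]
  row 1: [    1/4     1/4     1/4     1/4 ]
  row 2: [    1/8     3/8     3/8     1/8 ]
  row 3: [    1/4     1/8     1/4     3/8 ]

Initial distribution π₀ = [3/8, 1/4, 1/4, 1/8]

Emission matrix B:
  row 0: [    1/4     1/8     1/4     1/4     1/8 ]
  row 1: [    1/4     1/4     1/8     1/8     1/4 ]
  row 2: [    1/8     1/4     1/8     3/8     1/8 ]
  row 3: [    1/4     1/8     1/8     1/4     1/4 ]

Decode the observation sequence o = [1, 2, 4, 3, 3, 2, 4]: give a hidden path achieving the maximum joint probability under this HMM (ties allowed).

path = [1, 0, 1, 2, 2, 2, 1]

t=0: δ = [4.688e-02, 6.250e-02, 6.250e-02, 1.562e-02]  (obs o_0=1)
t=1: δ = [3.906e-03, 2.930e-03, 2.930e-03, 1.953e-03]  ψ = [1, 2, 2, 1]  (obs o_1=2)
t=2: δ = [9.155e-05, 3.662e-04, 1.373e-04, 2.441e-04]  ψ = [1, 0, 2, 0]  (obs o_2=4)
t=3: δ = [2.289e-05, 1.144e-05, 3.433e-05, 2.289e-05]  ψ = [1, 1, 1, 1]  (obs o_3=3)
t=4: δ = [1.431e-06, 1.609e-06, 4.828e-06, 2.146e-06]  ψ = [3, 2, 2, 3]  (obs o_4=3)
t=5: δ = [1.509e-07, 2.263e-07, 2.263e-07, 1.006e-07]  ψ = [2, 2, 2, 3]  (obs o_5=2)
t=6: δ = [7.072e-09, 2.122e-08, 1.061e-08, 1.414e-08]  ψ = [1, 2, 2, 1]  (obs o_6=4)
backtrack: best end state = 1; path = [1, 0, 1, 2, 2, 2, 1]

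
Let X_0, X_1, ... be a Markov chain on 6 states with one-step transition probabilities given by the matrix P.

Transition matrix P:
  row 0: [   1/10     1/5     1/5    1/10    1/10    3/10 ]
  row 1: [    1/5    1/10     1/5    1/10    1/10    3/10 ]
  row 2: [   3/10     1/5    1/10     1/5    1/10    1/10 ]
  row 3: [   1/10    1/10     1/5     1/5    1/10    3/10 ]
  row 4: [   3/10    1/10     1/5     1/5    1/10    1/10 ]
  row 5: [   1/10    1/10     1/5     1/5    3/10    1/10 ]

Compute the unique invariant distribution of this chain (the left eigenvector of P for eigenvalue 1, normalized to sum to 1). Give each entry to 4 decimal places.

Balance equations π_j = Σ_i π_i·P[i][j]:
  π_0 = 1/10·π_0 + 1/5·π_1 + 3/10·π_2 + 1/10·π_3 + 3/10·π_4 + 1/10·π_5
  π_1 = 1/5·π_0 + 1/10·π_1 + 1/5·π_2 + 1/10·π_3 + 1/10·π_4 + 1/10·π_5
  π_2 = 1/5·π_0 + 1/5·π_1 + 1/10·π_2 + 1/5·π_3 + 1/5·π_4 + 1/5·π_5
  π_3 = 1/10·π_0 + 1/10·π_1 + 1/5·π_2 + 1/5·π_3 + 1/5·π_4 + 1/5·π_5
  π_4 = 1/10·π_0 + 1/10·π_1 + 1/10·π_2 + 1/10·π_3 + 1/10·π_4 + 3/10·π_5
  normalize: π_0 + π_1 + π_2 + π_3 + π_4 + π_5 = 1
Solving the linear system gives exactly π = [667/3751, 510/3751, 2/11, 115/682, 95/682, 67/341].

π = [0.1778, 0.1360, 0.1818, 0.1686, 0.1393, 0.1965]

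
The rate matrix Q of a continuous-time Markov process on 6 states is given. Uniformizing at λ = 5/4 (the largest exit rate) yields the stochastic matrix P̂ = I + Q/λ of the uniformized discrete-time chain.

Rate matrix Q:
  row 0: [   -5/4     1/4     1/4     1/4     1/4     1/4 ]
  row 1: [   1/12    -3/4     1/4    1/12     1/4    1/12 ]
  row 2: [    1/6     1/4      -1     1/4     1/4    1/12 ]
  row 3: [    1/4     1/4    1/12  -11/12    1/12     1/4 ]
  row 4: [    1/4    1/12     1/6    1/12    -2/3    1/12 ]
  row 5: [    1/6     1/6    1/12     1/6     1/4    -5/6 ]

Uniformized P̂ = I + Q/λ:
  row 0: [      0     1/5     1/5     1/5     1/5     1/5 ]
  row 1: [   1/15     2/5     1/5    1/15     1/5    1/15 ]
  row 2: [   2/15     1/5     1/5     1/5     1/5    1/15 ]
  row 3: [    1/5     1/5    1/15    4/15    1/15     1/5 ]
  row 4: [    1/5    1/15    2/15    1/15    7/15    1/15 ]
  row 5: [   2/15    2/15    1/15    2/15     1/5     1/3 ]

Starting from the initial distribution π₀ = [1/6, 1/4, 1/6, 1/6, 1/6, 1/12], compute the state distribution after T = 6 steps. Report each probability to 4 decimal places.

t=0: π = [0.1667, 0.2500, 0.1667, 0.1667, 0.1667, 0.0833]
t=1: π = [0.1167, 0.2222, 0.1556, 0.1500, 0.2222, 0.1333]
t=2: π = [0.1278, 0.2059, 0.1474, 0.1419, 0.2393, 0.1378]
t=3: π = [0.1280, 0.2001, 0.1468, 0.1409, 0.2449, 0.1394]
t=4: π = [0.1287, 0.1981, 0.1463, 0.1408, 0.2465, 0.1397]
t=5: π = [0.1288, 0.1974, 0.1462, 0.1408, 0.2470, 0.1398]
t=6: π = [0.1288, 0.1972, 0.1461, 0.1408, 0.2471, 0.1399]

π = [0.1288, 0.1972, 0.1461, 0.1408, 0.2471, 0.1399]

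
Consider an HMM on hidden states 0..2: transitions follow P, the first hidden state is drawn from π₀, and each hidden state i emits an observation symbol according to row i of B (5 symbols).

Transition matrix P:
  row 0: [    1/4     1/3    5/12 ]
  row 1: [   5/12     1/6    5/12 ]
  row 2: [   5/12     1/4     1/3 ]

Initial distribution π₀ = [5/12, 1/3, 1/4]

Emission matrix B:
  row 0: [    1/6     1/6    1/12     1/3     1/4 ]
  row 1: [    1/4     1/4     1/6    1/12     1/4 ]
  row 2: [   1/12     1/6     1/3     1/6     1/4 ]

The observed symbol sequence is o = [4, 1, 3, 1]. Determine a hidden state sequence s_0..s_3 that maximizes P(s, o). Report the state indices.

t=0: δ = [1.042e-01, 8.333e-02, 6.250e-02]  (obs o_0=4)
t=1: δ = [5.787e-03, 8.681e-03, 7.234e-03]  ψ = [1, 0, 0]  (obs o_1=1)
t=2: δ = [1.206e-03, 1.608e-04, 6.028e-04]  ψ = [1, 0, 1]  (obs o_2=3)
t=3: δ = [5.023e-05, 1.005e-04, 8.372e-05]  ψ = [0, 0, 0]  (obs o_3=1)
backtrack: best end state = 1; path = [0, 1, 0, 1]

path = [0, 1, 0, 1]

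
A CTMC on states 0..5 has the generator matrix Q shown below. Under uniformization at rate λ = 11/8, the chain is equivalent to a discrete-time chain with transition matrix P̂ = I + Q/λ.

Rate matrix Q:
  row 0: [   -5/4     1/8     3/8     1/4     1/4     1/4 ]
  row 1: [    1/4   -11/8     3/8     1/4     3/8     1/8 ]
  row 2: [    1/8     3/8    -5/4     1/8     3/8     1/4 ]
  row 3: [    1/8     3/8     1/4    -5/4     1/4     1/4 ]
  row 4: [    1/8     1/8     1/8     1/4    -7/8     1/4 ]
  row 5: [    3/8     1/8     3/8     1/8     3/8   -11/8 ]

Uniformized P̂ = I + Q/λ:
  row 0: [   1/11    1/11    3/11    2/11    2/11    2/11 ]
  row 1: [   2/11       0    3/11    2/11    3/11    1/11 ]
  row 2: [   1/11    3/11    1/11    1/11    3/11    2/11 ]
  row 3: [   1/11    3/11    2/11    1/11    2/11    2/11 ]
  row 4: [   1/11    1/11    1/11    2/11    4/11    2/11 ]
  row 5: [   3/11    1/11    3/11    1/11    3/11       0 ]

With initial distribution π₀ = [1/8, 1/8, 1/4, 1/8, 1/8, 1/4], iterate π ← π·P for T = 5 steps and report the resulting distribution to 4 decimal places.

t=0: π = [0.1250, 0.1250, 0.2500, 0.1250, 0.1250, 0.2500]
t=1: π = [0.1477, 0.1477, 0.1932, 0.1250, 0.2614, 0.1250]
t=2: π = [0.1271, 0.1353, 0.1787, 0.1415, 0.2717, 0.1457]
t=3: π = [0.1297, 0.1368, 0.1780, 0.1395, 0.2730, 0.1430]
t=4: π = [0.1294, 0.1362, 0.1781, 0.1400, 0.2731, 0.1434]
t=5: π = [0.1294, 0.1363, 0.1780, 0.1399, 0.2731, 0.1434]

π = [0.1294, 0.1363, 0.1780, 0.1399, 0.2731, 0.1434]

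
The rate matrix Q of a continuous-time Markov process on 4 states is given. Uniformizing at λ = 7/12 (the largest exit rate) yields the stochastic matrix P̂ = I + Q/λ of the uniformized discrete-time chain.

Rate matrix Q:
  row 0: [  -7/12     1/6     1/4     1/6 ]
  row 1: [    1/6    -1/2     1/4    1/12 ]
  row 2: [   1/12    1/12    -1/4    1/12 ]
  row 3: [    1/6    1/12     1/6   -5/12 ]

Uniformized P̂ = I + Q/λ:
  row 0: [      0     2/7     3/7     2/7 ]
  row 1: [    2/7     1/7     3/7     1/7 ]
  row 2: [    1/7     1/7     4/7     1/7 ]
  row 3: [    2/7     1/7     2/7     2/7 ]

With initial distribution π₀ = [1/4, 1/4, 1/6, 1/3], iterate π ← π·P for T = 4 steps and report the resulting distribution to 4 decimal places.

π = [0.1704, 0.1673, 0.4669, 0.1954]

t=0: π = [0.2500, 0.2500, 0.1667, 0.3333]
t=1: π = [0.1905, 0.1786, 0.4048, 0.2262]
t=2: π = [0.1735, 0.1701, 0.4541, 0.2024]
t=3: π = [0.1713, 0.1676, 0.4645, 0.1966]
t=4: π = [0.1704, 0.1673, 0.4669, 0.1954]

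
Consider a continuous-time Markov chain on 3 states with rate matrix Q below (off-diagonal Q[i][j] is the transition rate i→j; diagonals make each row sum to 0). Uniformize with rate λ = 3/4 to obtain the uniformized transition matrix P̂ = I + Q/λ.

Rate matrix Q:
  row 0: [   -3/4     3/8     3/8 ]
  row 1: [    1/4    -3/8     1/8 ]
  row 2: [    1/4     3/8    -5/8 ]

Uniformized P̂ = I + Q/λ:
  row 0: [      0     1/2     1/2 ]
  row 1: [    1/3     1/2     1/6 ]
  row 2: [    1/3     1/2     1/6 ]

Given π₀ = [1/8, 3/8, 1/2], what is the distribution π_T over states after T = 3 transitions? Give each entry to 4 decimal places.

t=0: π = [0.1250, 0.3750, 0.5000]
t=1: π = [0.2917, 0.5000, 0.2083]
t=2: π = [0.2361, 0.5000, 0.2639]
t=3: π = [0.2546, 0.5000, 0.2454]

π = [0.2546, 0.5000, 0.2454]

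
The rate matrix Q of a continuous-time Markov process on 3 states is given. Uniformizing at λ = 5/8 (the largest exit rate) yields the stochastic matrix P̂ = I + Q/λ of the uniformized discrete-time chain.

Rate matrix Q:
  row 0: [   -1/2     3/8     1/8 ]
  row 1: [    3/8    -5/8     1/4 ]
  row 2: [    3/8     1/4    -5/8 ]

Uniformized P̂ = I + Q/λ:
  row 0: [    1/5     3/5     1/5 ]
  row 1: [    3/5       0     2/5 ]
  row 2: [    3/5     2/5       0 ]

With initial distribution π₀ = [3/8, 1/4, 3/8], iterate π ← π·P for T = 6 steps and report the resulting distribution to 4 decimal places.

t=0: π = [0.3750, 0.2500, 0.3750]
t=1: π = [0.4500, 0.3750, 0.1750]
t=2: π = [0.4200, 0.3400, 0.2400]
t=3: π = [0.4320, 0.3480, 0.2200]
t=4: π = [0.4272, 0.3472, 0.2256]
t=5: π = [0.4291, 0.3466, 0.2243]
t=6: π = [0.4284, 0.3472, 0.2244]

π = [0.4284, 0.3472, 0.2244]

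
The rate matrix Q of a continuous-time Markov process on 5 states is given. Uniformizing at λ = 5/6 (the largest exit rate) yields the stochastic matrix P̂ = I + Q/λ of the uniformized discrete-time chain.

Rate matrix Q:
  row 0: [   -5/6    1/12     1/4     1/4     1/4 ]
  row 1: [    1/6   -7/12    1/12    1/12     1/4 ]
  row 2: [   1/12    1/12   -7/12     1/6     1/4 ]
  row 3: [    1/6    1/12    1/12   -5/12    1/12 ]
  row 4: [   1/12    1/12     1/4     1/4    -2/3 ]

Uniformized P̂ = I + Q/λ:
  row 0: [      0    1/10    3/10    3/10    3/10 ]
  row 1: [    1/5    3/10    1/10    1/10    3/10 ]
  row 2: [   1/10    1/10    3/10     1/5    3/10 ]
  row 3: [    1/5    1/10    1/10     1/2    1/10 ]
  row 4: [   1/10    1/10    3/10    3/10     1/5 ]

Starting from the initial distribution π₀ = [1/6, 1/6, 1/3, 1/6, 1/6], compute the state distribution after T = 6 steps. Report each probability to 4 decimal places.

t=0: π = [0.1667, 0.1667, 0.3333, 0.1667, 0.1667]
t=1: π = [0.1167, 0.1333, 0.2333, 0.2667, 0.2500]
t=2: π = [0.1283, 0.1267, 0.2200, 0.3033, 0.2217]
t=3: π = [0.1302, 0.1253, 0.2140, 0.3133, 0.2172]
t=4: π = [0.1309, 0.1251, 0.2123, 0.3162, 0.2156]
t=5: π = [0.1310, 0.1250, 0.2117, 0.3170, 0.2152]
t=6: π = [0.1311, 0.1250, 0.2116, 0.3172, 0.2151]

π = [0.1311, 0.1250, 0.2116, 0.3172, 0.2151]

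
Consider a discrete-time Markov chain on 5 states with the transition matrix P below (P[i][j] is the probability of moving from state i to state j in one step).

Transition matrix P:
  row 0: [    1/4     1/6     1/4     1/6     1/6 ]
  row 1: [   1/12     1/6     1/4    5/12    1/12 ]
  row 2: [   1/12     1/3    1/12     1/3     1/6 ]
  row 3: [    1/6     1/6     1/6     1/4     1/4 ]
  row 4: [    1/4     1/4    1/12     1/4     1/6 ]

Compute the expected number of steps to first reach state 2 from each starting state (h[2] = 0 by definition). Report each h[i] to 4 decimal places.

h = [4.9816, 5.0415, 0.0000, 5.5145, 5.8613]

First-step conditioning: h[2] = 0; for i ≠ 2, h[i] = 1 + Σ_k P[i][k]·h[k].
  h[0] = 1 + 1/4·h[0] + 1/6·h[1] + 1/6·h[3] + 1/6·h[4]
  h[1] = 1 + 1/12·h[0] + 1/6·h[1] + 5/12·h[3] + 1/12·h[4]
  h[3] = 1 + 1/6·h[0] + 1/6·h[1] + 1/4·h[3] + 1/4·h[4]
  h[4] = 1 + 1/4·h[0] + 1/4·h[1] + 1/4·h[3] + 1/6·h[4]
Solving the 4×4 linear system over states ≠ 2 gives exactly h = [9480/1903, 9594/1903, 0, 954/173, 1014/173] (h[2] = 0 is the target).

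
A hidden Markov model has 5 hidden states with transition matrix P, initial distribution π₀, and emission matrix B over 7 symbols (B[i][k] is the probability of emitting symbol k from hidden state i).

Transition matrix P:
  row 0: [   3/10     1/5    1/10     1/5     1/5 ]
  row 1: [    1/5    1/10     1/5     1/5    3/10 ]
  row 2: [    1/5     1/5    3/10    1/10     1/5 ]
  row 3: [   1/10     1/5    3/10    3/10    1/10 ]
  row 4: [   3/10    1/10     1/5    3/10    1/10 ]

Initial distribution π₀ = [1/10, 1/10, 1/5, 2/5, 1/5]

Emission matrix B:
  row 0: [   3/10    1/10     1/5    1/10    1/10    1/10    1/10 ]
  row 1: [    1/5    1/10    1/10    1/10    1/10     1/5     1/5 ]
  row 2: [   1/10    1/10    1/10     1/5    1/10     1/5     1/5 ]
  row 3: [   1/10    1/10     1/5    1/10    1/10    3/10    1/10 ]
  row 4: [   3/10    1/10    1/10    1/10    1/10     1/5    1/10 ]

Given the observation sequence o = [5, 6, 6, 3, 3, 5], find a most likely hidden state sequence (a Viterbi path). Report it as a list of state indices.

t=0: δ = [1.000e-02, 2.000e-02, 4.000e-02, 1.200e-01, 4.000e-02]  (obs o_0=5)
t=1: δ = [1.200e-03, 4.800e-03, 7.200e-03, 3.600e-03, 1.200e-03]  ψ = [3, 3, 3, 3, 3]  (obs o_1=6)
t=2: δ = [1.440e-04, 2.880e-04, 4.320e-04, 1.080e-04, 1.440e-04]  ψ = [2, 2, 2, 3, 1]  (obs o_2=6)
t=3: δ = [8.640e-06, 8.640e-06, 2.592e-05, 5.760e-06, 8.640e-06]  ψ = [2, 2, 2, 1, 1]  (obs o_3=3)
t=4: δ = [5.184e-07, 5.184e-07, 1.555e-06, 2.592e-07, 5.184e-07]  ψ = [2, 2, 2, 2, 2]  (obs o_4=3)
t=5: δ = [3.110e-08, 6.221e-08, 9.331e-08, 4.666e-08, 6.221e-08]  ψ = [2, 2, 2, 2, 2]  (obs o_5=5)
backtrack: best end state = 2; path = [3, 2, 2, 2, 2, 2]

path = [3, 2, 2, 2, 2, 2]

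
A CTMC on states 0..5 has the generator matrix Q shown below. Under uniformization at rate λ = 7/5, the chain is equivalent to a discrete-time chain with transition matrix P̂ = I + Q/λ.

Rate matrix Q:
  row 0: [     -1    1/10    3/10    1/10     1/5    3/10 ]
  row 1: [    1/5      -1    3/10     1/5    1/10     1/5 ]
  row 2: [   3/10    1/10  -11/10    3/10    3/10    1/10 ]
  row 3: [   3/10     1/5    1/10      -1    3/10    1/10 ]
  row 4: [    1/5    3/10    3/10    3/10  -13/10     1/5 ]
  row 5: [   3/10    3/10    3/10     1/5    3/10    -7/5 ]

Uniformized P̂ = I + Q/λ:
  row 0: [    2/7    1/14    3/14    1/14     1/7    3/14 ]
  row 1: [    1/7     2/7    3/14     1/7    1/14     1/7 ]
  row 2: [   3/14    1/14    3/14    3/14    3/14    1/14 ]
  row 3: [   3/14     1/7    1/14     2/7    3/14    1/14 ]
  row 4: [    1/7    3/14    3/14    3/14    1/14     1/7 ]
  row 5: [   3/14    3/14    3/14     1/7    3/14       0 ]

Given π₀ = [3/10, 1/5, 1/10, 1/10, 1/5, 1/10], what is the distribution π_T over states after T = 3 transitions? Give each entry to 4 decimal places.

t=0: π = [0.3000, 0.2000, 0.1000, 0.1000, 0.2000, 0.1000]
t=1: π = [0.2071, 0.1643, 0.2000, 0.1571, 0.1357, 0.1357]
t=2: π = [0.2077, 0.1566, 0.1918, 0.1745, 0.1566, 0.1128]
t=3: π = [0.2067, 0.1559, 0.1894, 0.1778, 0.1547, 0.1154]

π = [0.2067, 0.1559, 0.1894, 0.1778, 0.1547, 0.1154]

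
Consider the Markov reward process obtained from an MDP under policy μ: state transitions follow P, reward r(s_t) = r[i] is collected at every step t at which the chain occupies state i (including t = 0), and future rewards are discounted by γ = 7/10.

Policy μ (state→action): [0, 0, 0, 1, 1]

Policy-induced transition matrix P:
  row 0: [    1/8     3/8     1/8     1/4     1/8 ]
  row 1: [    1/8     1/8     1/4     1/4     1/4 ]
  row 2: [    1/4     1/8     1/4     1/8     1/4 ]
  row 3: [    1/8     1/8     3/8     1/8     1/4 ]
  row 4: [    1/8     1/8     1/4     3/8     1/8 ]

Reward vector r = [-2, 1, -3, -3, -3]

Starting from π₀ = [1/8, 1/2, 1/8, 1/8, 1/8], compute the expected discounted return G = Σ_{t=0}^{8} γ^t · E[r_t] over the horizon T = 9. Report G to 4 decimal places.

t=0: π = [0.1250, 0.5000, 0.1250, 0.1250, 0.1250], E[r] = -0.8750, γ^t·E[r] = -0.875000, running G = -0.875000
t=1: π = [0.1406, 0.1563, 0.2500, 0.2344, 0.2188], E[r] = -2.2344, γ^t·E[r] = -1.564063, running G = -2.439063
t=2: π = [0.1563, 0.1602, 0.2617, 0.2168, 0.2051], E[r] = -2.2031, γ^t·E[r] = -1.079531, running G = -3.518594
t=3: π = [0.1577, 0.1641, 0.2576, 0.2158, 0.2048], E[r] = -2.1860, γ^t·E[r] = -0.749810, running G = -4.268404
t=4: π = [0.1572, 0.1644, 0.2573, 0.2164, 0.2047], E[r] = -2.1851, γ^t·E[r] = -0.524640, running G = -4.793044
t=5: π = [0.1572, 0.1643, 0.2574, 0.2164, 0.2048], E[r] = -2.1856, γ^t·E[r] = -0.367342, running G = -5.160385
t=6: π = [0.1572, 0.1643, 0.2574, 0.2164, 0.2048], E[r] = -2.1857, γ^t·E[r] = -0.257141, running G = -5.417527
t=7: π = [0.1572, 0.1643, 0.2574, 0.2164, 0.2048], E[r] = -2.1856, γ^t·E[r] = -0.179998, running G = -5.597524
t=8: π = [0.1572, 0.1643, 0.2574, 0.2164, 0.2048], E[r] = -2.1856, γ^t·E[r] = -0.125998, running G = -5.723523

G = -5.7235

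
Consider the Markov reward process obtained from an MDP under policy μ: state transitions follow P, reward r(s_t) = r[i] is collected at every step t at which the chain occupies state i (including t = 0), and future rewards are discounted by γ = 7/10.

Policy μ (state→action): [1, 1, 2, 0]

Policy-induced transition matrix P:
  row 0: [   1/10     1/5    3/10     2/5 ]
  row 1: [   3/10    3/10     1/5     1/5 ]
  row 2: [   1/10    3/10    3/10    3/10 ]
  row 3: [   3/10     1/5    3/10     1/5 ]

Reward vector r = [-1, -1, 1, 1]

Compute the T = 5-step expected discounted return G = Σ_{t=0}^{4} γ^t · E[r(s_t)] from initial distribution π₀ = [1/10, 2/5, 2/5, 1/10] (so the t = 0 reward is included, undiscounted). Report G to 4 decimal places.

t=0: π = [0.1000, 0.4000, 0.4000, 0.1000], E[r] = 0.0000, γ^t·E[r] = 0.000000, running G = 0.000000
t=1: π = [0.2000, 0.2800, 0.2600, 0.2600], E[r] = 0.0400, γ^t·E[r] = 0.028000, running G = 0.028000
t=2: π = [0.2080, 0.2540, 0.2720, 0.2660], E[r] = 0.0760, γ^t·E[r] = 0.037240, running G = 0.065240
t=3: π = [0.2040, 0.2526, 0.2746, 0.2688], E[r] = 0.0868, γ^t·E[r] = 0.029772, running G = 0.095012
t=4: π = [0.2043, 0.2527, 0.2747, 0.2683], E[r] = 0.0860, γ^t·E[r] = 0.020649, running G = 0.115661

G = 0.1157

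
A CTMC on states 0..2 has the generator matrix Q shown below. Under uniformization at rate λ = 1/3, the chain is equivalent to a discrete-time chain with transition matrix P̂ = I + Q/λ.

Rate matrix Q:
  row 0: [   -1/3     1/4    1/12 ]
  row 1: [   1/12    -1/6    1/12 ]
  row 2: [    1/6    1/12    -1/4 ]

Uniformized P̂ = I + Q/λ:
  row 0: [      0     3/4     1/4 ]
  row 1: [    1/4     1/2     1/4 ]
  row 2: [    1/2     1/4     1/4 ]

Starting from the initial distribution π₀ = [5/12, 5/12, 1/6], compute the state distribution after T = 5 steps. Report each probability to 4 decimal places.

π = [0.2498, 0.5002, 0.2500]

t=0: π = [0.4167, 0.4167, 0.1667]
t=1: π = [0.1875, 0.5625, 0.2500]
t=2: π = [0.2656, 0.4844, 0.2500]
t=3: π = [0.2461, 0.5039, 0.2500]
t=4: π = [0.2510, 0.4990, 0.2500]
t=5: π = [0.2498, 0.5002, 0.2500]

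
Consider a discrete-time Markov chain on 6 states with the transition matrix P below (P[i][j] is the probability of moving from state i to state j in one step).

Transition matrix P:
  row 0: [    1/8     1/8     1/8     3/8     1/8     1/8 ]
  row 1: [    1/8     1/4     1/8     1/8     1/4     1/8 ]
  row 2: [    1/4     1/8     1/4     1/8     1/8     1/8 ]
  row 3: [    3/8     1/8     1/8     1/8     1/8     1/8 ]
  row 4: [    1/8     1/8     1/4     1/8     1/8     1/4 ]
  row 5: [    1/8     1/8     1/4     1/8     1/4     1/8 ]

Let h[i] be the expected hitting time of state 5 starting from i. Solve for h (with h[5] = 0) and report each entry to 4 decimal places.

First-step conditioning: h[5] = 0; for i ≠ 5, h[i] = 1 + Σ_k P[i][k]·h[k].
  h[0] = 1 + 1/8·h[0] + 1/8·h[1] + 1/8·h[2] + 3/8·h[3] + 1/8·h[4]
  h[1] = 1 + 1/8·h[0] + 1/4·h[1] + 1/8·h[2] + 1/8·h[3] + 1/4·h[4]
  h[2] = 1 + 1/4·h[0] + 1/8·h[1] + 1/4·h[2] + 1/8·h[3] + 1/8·h[4]
  h[3] = 1 + 3/8·h[0] + 1/8·h[1] + 1/8·h[2] + 1/8·h[3] + 1/8·h[4]
  h[4] = 1 + 1/8·h[0] + 1/8·h[1] + 1/4·h[2] + 1/8·h[3] + 1/8·h[4]
Solving the 5×5 linear system over states ≠ 5 gives exactly h = [7, 55/8, 7, 7, 49/8, 0] (h[5] = 0 is the target).

h = [7.0000, 6.8750, 7.0000, 7.0000, 6.1250, 0.0000]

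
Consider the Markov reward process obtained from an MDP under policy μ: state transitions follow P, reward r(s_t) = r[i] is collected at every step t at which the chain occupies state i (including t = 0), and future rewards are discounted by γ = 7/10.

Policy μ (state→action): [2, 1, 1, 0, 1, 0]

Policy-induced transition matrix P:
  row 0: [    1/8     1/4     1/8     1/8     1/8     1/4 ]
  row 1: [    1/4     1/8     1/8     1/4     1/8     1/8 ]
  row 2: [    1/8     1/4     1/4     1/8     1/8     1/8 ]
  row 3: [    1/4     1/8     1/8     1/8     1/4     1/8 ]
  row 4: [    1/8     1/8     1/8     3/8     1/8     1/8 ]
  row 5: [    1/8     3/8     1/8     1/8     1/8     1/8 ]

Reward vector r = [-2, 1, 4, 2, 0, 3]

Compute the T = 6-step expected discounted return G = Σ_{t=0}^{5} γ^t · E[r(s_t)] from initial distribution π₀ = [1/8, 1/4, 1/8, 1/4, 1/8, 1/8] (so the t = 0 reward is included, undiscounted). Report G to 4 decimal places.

t=0: π = [0.1250, 0.2500, 0.1250, 0.2500, 0.1250, 0.1250], E[r] = 1.3750, γ^t·E[r] = 1.375000, running G = 1.375000
t=1: π = [0.1875, 0.1875, 0.1406, 0.1875, 0.1563, 0.1406], E[r] = 1.1719, γ^t·E[r] = 0.820313, running G = 2.195313
t=2: π = [0.1719, 0.2012, 0.1426, 0.1875, 0.1484, 0.1484], E[r] = 1.2480, γ^t·E[r] = 0.611543, running G = 2.806855
t=3: π = [0.1736, 0.2014, 0.1428, 0.1873, 0.1484, 0.1465], E[r] = 1.2395, γ^t·E[r] = 0.425149, running G = 3.232005
t=4: π = [0.1736, 0.2012, 0.1429, 0.1873, 0.1484, 0.1467], E[r] = 1.2401, γ^t·E[r] = 0.297744, running G = 3.529748
t=5: π = [0.1736, 0.2012, 0.1429, 0.1872, 0.1484, 0.1467], E[r] = 1.2401, γ^t·E[r] = 0.208429, running G = 3.738177

G = 3.7382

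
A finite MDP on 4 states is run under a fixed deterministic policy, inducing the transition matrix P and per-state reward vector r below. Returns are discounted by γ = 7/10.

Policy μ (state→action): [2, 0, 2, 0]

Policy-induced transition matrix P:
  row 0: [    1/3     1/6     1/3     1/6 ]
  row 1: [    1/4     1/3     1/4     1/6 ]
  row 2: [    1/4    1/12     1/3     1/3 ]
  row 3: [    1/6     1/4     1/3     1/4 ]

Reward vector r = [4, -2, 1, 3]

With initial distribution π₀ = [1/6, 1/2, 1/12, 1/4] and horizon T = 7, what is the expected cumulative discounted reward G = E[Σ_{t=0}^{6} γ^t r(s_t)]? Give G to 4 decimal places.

G = 3.6656

t=0: π = [0.1667, 0.5000, 0.0833, 0.2500], E[r] = 0.5000, γ^t·E[r] = 0.500000, running G = 0.500000
t=1: π = [0.2431, 0.2639, 0.2917, 0.2014], E[r] = 1.3403, γ^t·E[r] = 0.938194, running G = 1.438194
t=2: π = [0.2535, 0.2031, 0.3113, 0.2321], E[r] = 1.6152, γ^t·E[r] = 0.791429, running G = 2.229624
t=3: π = [0.2518, 0.1939, 0.3164, 0.2379], E[r] = 1.6494, γ^t·E[r] = 0.565745, running G = 2.795369
t=4: π = [0.2512, 0.1924, 0.3172, 0.2392], E[r] = 1.6546, γ^t·E[r] = 0.397268, running G = 3.192637
t=5: π = [0.2510, 0.1922, 0.3173, 0.2395], E[r] = 1.6552, γ^t·E[r] = 0.278186, running G = 3.470822
t=6: π = [0.2510, 0.1922, 0.3173, 0.2395], E[r] = 1.6552, γ^t·E[r] = 0.194736, running G = 3.665558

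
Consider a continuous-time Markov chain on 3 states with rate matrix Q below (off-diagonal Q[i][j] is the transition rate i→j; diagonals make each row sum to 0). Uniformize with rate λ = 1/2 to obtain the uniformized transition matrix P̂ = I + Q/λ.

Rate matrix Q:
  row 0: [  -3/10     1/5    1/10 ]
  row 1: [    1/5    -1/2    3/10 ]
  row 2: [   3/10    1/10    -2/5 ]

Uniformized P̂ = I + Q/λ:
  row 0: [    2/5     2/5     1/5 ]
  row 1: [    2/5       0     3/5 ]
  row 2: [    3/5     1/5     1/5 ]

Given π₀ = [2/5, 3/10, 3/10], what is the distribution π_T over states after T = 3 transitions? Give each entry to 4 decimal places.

t=0: π = [0.4000, 0.3000, 0.3000]
t=1: π = [0.4600, 0.2200, 0.3200]
t=2: π = [0.4640, 0.2480, 0.2880]
t=3: π = [0.4576, 0.2432, 0.2992]

π = [0.4576, 0.2432, 0.2992]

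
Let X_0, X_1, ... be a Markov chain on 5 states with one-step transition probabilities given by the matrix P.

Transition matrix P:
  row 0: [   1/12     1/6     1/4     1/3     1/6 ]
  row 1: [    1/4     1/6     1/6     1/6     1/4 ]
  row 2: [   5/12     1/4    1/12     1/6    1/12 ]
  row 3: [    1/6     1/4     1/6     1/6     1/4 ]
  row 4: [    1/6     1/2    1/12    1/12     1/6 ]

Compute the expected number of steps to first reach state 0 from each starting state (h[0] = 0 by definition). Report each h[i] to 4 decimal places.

h = [0.0000, 4.1143, 3.4286, 4.4571, 4.4571]

First-step conditioning: h[0] = 0; for i ≠ 0, h[i] = 1 + Σ_k P[i][k]·h[k].
  h[1] = 1 + 1/6·h[1] + 1/6·h[2] + 1/6·h[3] + 1/4·h[4]
  h[2] = 1 + 1/4·h[1] + 1/12·h[2] + 1/6·h[3] + 1/12·h[4]
  h[3] = 1 + 1/4·h[1] + 1/6·h[2] + 1/6·h[3] + 1/4·h[4]
  h[4] = 1 + 1/2·h[1] + 1/12·h[2] + 1/12·h[3] + 1/6·h[4]
Solving the 4×4 linear system over states ≠ 0 gives exactly h = [0, 144/35, 24/7, 156/35, 156/35] (h[0] = 0 is the target).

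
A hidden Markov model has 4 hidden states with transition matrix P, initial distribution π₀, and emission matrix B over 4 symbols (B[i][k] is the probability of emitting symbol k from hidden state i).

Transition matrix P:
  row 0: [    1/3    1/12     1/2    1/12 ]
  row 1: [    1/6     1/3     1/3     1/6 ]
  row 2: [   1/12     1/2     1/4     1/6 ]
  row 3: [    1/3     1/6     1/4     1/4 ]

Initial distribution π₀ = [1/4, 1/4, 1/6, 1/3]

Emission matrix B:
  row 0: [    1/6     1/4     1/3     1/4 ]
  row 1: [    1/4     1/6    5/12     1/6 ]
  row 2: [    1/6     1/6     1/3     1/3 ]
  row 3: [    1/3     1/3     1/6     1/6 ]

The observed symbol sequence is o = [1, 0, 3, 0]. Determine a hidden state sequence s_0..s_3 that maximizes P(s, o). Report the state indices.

t=0: δ = [6.250e-02, 4.167e-02, 2.778e-02, 1.111e-01]  (obs o_0=1)
t=1: δ = [6.173e-03, 4.630e-03, 5.208e-03, 9.259e-03]  ψ = [3, 3, 0, 3]  (obs o_1=0)
t=2: δ = [7.716e-04, 4.340e-04, 1.029e-03, 3.858e-04]  ψ = [3, 2, 0, 3]  (obs o_2=3)
t=3: δ = [4.287e-05, 1.286e-04, 6.430e-05, 5.716e-05]  ψ = [0, 2, 0, 2]  (obs o_3=0)
backtrack: best end state = 1; path = [3, 0, 2, 1]

path = [3, 0, 2, 1]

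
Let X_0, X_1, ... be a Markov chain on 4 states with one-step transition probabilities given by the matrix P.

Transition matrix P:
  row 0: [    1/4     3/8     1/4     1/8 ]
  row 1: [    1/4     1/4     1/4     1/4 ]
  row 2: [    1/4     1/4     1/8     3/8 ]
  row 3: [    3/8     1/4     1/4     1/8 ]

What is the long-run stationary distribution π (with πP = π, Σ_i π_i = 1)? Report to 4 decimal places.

π = [0.2770, 0.2846, 0.2222, 0.2161]

Balance equations π_j = Σ_i π_i·P[i][j]:
  π_0 = 1/4·π_0 + 1/4·π_1 + 1/4·π_2 + 3/8·π_3
  π_1 = 3/8·π_0 + 1/4·π_1 + 1/4·π_2 + 1/4·π_3
  π_2 = 1/4·π_0 + 1/4·π_1 + 1/8·π_2 + 1/4·π_3
  normalize: π_0 + π_1 + π_2 + π_3 = 1
Solving the linear system gives exactly π = [182/657, 187/657, 2/9, 142/657].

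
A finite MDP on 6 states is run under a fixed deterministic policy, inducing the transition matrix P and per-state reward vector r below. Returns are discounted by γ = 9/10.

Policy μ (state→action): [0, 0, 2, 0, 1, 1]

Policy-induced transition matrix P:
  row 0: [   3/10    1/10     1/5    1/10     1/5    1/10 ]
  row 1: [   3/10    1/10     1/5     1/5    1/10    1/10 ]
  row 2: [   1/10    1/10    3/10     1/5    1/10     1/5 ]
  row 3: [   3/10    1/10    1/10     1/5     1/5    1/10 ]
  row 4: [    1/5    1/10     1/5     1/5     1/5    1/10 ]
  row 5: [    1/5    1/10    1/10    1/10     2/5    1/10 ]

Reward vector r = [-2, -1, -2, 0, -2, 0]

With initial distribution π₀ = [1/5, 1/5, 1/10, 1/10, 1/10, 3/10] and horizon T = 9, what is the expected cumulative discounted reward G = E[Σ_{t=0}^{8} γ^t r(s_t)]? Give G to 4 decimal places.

t=0: π = [0.2000, 0.2000, 0.1000, 0.1000, 0.1000, 0.3000], E[r] = -1.0000, γ^t·E[r] = -1.000000, running G = -1.000000
t=1: π = [0.2400, 0.1000, 0.1700, 0.1500, 0.2300, 0.1100], E[r] = -1.3800, γ^t·E[r] = -1.242000, running G = -2.242000
t=2: π = [0.2320, 0.1000, 0.1910, 0.1650, 0.1950, 0.1170], E[r] = -1.3360, γ^t·E[r] = -1.082160, running G = -3.324160
t=3: π = [0.2306, 0.1000, 0.1909, 0.1651, 0.1943, 0.1191], E[r] = -1.3316, γ^t·E[r] = -0.970736, running G = -4.294896
t=4: π = [0.2305, 0.1000, 0.1907, 0.1650, 0.1947, 0.1191], E[r] = -1.3318, γ^t·E[r] = -0.873768, running G = -5.168664
t=5: π = [0.2305, 0.1000, 0.1907, 0.1650, 0.1948, 0.1191], E[r] = -1.3318, γ^t·E[r] = -0.786403, running G = -5.955067
t=6: π = [0.2305, 0.1000, 0.1907, 0.1650, 0.1947, 0.1191], E[r] = -1.3318, γ^t·E[r] = -0.707762, running G = -6.662829
t=7: π = [0.2305, 0.1000, 0.1907, 0.1650, 0.1947, 0.1191], E[r] = -1.3318, γ^t·E[r] = -0.636986, running G = -7.299815
t=8: π = [0.2305, 0.1000, 0.1907, 0.1650, 0.1947, 0.1191], E[r] = -1.3318, γ^t·E[r] = -0.573288, running G = -7.873103

G = -7.8731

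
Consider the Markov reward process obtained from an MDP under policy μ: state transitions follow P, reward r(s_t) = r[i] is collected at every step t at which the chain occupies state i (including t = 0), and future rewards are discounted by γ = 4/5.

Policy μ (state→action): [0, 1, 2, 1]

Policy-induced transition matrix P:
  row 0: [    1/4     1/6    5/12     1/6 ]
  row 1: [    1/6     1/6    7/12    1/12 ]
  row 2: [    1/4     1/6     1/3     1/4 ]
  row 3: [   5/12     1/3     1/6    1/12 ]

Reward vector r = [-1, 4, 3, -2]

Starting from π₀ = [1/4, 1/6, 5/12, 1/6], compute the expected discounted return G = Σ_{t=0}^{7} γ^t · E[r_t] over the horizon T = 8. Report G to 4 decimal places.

t=0: π = [0.2500, 0.1667, 0.4167, 0.1667], E[r] = 1.3333, γ^t·E[r] = 1.333333, running G = 1.333333
t=1: π = [0.2639, 0.1944, 0.3681, 0.1736], E[r] = 1.2708, γ^t·E[r] = 1.016667, running G = 2.350000
t=2: π = [0.2627, 0.1956, 0.3750, 0.1667], E[r] = 1.3113, γ^t·E[r] = 0.839259, running G = 3.189259
t=3: π = [0.2615, 0.1944, 0.3764, 0.1677], E[r] = 1.3099, γ^t·E[r] = 0.670667, running G = 3.859926
t=4: π = [0.2618, 0.1946, 0.3758, 0.1678], E[r] = 1.3084, γ^t·E[r] = 0.535911, running G = 4.395837
t=5: π = [0.2618, 0.1946, 0.3758, 0.1678], E[r] = 1.3087, γ^t·E[r] = 0.428847, running G = 4.824684
t=6: π = [0.2617, 0.1946, 0.3758, 0.1678], E[r] = 1.3087, γ^t·E[r] = 0.343078, running G = 5.167762
t=7: π = [0.2617, 0.1946, 0.3758, 0.1678], E[r] = 1.3087, γ^t·E[r] = 0.274459, running G = 5.442221

G = 5.4422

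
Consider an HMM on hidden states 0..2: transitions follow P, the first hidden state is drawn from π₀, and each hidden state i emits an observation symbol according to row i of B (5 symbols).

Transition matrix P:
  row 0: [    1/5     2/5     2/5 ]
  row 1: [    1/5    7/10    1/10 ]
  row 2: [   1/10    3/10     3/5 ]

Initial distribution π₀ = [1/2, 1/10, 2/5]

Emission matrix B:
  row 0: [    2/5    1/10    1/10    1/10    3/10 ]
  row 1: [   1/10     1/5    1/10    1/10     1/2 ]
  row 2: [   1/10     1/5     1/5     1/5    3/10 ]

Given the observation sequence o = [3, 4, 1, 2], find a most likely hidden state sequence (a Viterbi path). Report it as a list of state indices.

path = [2, 2, 2, 2]

t=0: δ = [5.000e-02, 1.000e-02, 8.000e-02]  (obs o_0=3)
t=1: δ = [3.000e-03, 1.200e-02, 1.440e-02]  ψ = [0, 2, 2]  (obs o_1=4)
t=2: δ = [2.400e-04, 1.680e-03, 1.728e-03]  ψ = [1, 1, 2]  (obs o_2=1)
t=3: δ = [3.360e-05, 1.176e-04, 2.074e-04]  ψ = [1, 1, 2]  (obs o_3=2)
backtrack: best end state = 2; path = [2, 2, 2, 2]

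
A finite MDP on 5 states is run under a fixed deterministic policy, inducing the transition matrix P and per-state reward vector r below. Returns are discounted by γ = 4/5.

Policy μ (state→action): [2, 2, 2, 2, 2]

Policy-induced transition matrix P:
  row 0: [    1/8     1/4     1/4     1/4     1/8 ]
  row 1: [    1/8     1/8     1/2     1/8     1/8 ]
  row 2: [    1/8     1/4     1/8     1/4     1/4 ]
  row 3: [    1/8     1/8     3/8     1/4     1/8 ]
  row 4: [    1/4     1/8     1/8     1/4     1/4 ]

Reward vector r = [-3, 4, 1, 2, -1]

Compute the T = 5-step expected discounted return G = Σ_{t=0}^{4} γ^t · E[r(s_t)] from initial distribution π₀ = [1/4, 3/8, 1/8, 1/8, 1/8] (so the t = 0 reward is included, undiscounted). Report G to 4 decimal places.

t=0: π = [0.2500, 0.3750, 0.1250, 0.1250, 0.1250], E[r] = 1.0000, γ^t·E[r] = 1.000000, running G = 1.000000
t=1: π = [0.1406, 0.1719, 0.3281, 0.2031, 0.1563], E[r] = 0.8438, γ^t·E[r] = 0.675000, running G = 1.675000
t=2: π = [0.1445, 0.1836, 0.2578, 0.2285, 0.1855], E[r] = 0.8301, γ^t·E[r] = 0.531250, running G = 2.206250
t=3: π = [0.1482, 0.1753, 0.2690, 0.2271, 0.1804], E[r] = 0.7993, γ^t·E[r] = 0.409250, running G = 2.615500
t=4: π = [0.1476, 0.1772, 0.2660, 0.2281, 0.1812], E[r] = 0.8070, γ^t·E[r] = 0.330538, running G = 2.946038

G = 2.9460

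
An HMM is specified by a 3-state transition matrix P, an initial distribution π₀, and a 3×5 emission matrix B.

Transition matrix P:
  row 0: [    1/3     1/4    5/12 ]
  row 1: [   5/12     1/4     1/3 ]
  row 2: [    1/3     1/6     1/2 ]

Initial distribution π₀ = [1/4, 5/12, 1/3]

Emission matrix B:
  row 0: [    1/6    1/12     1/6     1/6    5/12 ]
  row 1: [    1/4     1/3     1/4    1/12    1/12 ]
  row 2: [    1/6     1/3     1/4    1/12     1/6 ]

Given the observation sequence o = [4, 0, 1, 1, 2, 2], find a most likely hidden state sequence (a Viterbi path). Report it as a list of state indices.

t=0: δ = [1.042e-01, 3.472e-02, 5.556e-02]  (obs o_0=4)
t=1: δ = [5.787e-03, 6.510e-03, 7.234e-03]  ψ = [0, 0, 0]  (obs o_1=0)
t=2: δ = [2.261e-04, 5.425e-04, 1.206e-03]  ψ = [1, 1, 2]  (obs o_2=1)
t=3: δ = [3.349e-05, 6.698e-05, 2.009e-04]  ψ = [2, 2, 2]  (obs o_3=1)
t=4: δ = [1.116e-05, 8.372e-06, 2.512e-05]  ψ = [2, 2, 2]  (obs o_4=2)
t=5: δ = [1.395e-06, 1.047e-06, 3.140e-06]  ψ = [2, 2, 2]  (obs o_5=2)
backtrack: best end state = 2; path = [0, 2, 2, 2, 2, 2]

path = [0, 2, 2, 2, 2, 2]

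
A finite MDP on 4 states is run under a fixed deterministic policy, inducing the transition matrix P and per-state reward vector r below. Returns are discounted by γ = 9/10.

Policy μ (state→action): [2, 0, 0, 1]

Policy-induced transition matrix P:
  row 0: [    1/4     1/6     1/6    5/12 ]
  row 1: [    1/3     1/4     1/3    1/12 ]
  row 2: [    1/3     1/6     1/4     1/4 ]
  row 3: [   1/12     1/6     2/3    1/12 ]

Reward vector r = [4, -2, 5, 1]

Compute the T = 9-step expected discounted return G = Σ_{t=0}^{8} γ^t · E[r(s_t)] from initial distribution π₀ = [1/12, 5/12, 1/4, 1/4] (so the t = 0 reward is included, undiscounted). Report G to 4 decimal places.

G = 14.2578

t=0: π = [0.0833, 0.4167, 0.2500, 0.2500], E[r] = 1.0000, γ^t·E[r] = 1.000000, running G = 1.000000
t=1: π = [0.2639, 0.2014, 0.3819, 0.1528], E[r] = 2.7153, γ^t·E[r] = 2.443750, running G = 3.443750
t=2: π = [0.2731, 0.1834, 0.3084, 0.2350], E[r] = 2.5029, γ^t·E[r] = 2.027344, running G = 5.471094
t=3: π = [0.2518, 0.1820, 0.3404, 0.2258], E[r] = 2.5713, γ^t·E[r] = 1.874496, running G = 7.345590
t=4: π = [0.2559, 0.1818, 0.3383, 0.2240], E[r] = 2.5752, γ^t·E[r] = 1.689612, running G = 9.035202
t=5: π = [0.2560, 0.1818, 0.3372, 0.2250], E[r] = 2.5712, γ^t·E[r] = 1.518282, running G = 10.553484
t=6: π = [0.2557, 0.1818, 0.3376, 0.2249], E[r] = 2.5721, γ^t·E[r] = 1.366906, running G = 11.920390
t=7: π = [0.2558, 0.1818, 0.3375, 0.2248], E[r] = 2.5721, γ^t·E[r] = 1.230223, running G = 13.150612
t=8: π = [0.2558, 0.1818, 0.3375, 0.2249], E[r] = 2.5720, γ^t·E[r] = 1.107178, running G = 14.257791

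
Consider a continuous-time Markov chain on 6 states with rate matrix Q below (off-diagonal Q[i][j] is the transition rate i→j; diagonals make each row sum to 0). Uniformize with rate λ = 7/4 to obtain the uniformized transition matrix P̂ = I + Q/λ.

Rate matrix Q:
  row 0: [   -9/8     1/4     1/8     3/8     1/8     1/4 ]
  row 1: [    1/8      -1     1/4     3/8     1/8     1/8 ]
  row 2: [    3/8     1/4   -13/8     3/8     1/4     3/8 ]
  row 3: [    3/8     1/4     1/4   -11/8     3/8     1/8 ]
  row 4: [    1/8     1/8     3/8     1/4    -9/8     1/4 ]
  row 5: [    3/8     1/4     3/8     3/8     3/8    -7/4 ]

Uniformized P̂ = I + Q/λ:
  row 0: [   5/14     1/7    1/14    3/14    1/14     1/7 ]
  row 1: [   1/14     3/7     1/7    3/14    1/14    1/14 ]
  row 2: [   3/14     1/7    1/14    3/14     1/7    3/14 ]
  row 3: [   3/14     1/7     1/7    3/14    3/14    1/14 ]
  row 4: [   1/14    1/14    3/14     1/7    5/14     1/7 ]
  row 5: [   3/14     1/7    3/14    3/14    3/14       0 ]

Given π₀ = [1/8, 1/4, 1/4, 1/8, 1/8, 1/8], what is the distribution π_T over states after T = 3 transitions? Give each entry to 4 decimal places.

t=0: π = [0.1250, 0.2500, 0.2500, 0.1250, 0.1250, 0.1250]
t=1: π = [0.1786, 0.2054, 0.1339, 0.2054, 0.1607, 0.1161]
t=2: π = [0.1875, 0.1901, 0.1403, 0.2028, 0.1728, 0.1065]
t=3: π = [0.1892, 0.1848, 0.1394, 0.2019, 0.1750, 0.1096]

π = [0.1892, 0.1848, 0.1394, 0.2019, 0.1750, 0.1096]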